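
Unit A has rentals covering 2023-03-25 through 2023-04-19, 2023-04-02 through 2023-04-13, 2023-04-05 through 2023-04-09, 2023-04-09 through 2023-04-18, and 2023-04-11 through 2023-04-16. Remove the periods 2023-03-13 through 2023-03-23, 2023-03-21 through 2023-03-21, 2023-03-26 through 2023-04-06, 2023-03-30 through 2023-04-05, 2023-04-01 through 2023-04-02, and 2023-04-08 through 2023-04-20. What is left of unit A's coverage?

2023-03-25 through 2023-03-25, 2023-04-07 through 2023-04-07

A, merged: 2023-03-25 through 2023-04-19.
B, merged: 2023-03-13 through 2023-03-23, 2023-03-26 through 2023-04-06, 2023-04-08 through 2023-04-20.
2023-03-25 through 2023-04-19 minus B → 2023-03-25 through 2023-03-25, 2023-04-07 through 2023-04-07.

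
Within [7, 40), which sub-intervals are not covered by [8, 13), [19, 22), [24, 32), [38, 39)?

[7, 8) ∪ [13, 19) ∪ [22, 24) ∪ [32, 38) ∪ [39, 40)

Covered (merged): [8, 13), [19, 22), [24, 32), [38, 39).
Complement within [7, 40): [7, 8), [13, 19), [22, 24), [32, 38), [39, 40).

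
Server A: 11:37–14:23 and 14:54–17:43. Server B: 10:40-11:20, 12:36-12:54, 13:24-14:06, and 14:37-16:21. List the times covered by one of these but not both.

10:40–11:20, 11:37–12:36, 12:54–13:24, 14:06–14:23, 14:37–14:54, 16:21–17:43

A but not B: 11:37–12:36, 12:54–13:24, 14:06–14:23, 16:21–17:43.
B but not A: 10:40–11:20, 14:37–14:54.
Combining gives A △ B.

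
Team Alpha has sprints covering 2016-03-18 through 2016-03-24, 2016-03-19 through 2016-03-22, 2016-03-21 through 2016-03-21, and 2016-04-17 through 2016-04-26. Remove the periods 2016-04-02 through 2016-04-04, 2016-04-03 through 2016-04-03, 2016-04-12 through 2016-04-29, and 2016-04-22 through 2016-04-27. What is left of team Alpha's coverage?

2016-03-18 through 2016-03-24

First set merges to 2016-03-18 through 2016-03-24, 2016-04-17 through 2016-04-26.
Second set merges to 2016-04-02 through 2016-04-04, 2016-04-12 through 2016-04-29.
2016-03-18 through 2016-03-24 is untouched.
2016-04-17 through 2016-04-26 lies entirely inside B → drops out.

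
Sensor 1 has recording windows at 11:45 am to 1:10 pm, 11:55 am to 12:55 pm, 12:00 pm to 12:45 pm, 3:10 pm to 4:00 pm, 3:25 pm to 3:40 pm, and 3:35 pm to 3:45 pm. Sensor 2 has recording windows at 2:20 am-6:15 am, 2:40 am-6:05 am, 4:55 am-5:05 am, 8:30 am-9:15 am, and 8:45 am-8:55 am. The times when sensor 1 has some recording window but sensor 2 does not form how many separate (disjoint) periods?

2

Merge the first list: 11:45 am-1:10 pm, 3:10 pm-4:00 pm.
Merge the second list: 2:20 am-6:15 am, 8:30 am-9:15 am.
A \ B = 11:45 am-1:10 pm, 3:10 pm-4:00 pm.
That is 2 disjoint pieces.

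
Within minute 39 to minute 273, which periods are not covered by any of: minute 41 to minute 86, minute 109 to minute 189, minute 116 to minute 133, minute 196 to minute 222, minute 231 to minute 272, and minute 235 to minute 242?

minute 39 to minute 41, minute 86 to minute 109, minute 189 to minute 196, minute 222 to minute 231, minute 272 to minute 273

Covered (merged): minute 41 to minute 86, minute 109 to minute 189, minute 196 to minute 222, minute 231 to minute 272.
Gaps within minute 39 to minute 273: minute 39 to minute 41, minute 86 to minute 109, minute 189 to minute 196, minute 222 to minute 231, minute 272 to minute 273.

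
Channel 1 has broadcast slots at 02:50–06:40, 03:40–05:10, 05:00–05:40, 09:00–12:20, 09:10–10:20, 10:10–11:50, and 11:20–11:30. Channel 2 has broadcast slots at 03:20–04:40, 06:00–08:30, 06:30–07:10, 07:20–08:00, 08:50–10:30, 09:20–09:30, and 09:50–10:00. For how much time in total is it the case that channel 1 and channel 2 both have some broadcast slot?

3 h 30 min

First set merges to 02:50–06:40, 09:00–12:20.
Second set merges to 03:20–04:40, 06:00–08:30, 08:50–10:30.
A ∩ B = 03:20–04:40, 06:00–06:40, 09:00–10:30.
Total: 1 h 20 min + 40 min + 1 h 30 min = 3 h 30 min.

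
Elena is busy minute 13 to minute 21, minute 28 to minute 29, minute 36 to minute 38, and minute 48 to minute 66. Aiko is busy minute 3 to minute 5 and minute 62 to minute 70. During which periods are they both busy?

minute 13 to minute 21: no overlap with the second set.
minute 28 to minute 29: no overlap with the second set.
minute 36 to minute 38: no overlap with the second set.
minute 48 to minute 66 meets the second set on minute 62 to minute 66.

minute 62 to minute 66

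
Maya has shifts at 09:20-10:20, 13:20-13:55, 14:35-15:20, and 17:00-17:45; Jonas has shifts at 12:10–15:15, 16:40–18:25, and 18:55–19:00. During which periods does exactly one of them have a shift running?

A but not B: 09:20–10:20, 15:15–15:20.
B but not A: 12:10–13:20, 13:55–14:35, 16:40–17:00, 17:45–18:25, 18:55–19:00.
Combining gives A △ B.

09:20–10:20, 12:10–13:20, 13:55–14:35, 15:15–15:20, 16:40–17:00, 17:45–18:25, 18:55–19:00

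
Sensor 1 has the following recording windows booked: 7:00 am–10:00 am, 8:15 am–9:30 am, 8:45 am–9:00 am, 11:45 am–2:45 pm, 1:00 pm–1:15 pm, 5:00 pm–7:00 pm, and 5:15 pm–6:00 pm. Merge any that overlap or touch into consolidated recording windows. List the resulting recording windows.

7:00 am–10:00 am, 11:45 am–2:45 pm, 5:00 pm–7:00 pm

8:15 am–9:30 am overlaps/touches 7:00 am–10:00 am → extend to 7:00 am–10:00 am.
8:45 am–9:00 am overlaps/touches 7:00 am–10:00 am → extend to 7:00 am–10:00 am.
11:45 am–2:45 pm is disjoint → start new block.
1:00 pm–1:15 pm overlaps/touches 11:45 am–2:45 pm → extend to 11:45 am–2:45 pm.
5:00 pm–7:00 pm is disjoint → start new block.
5:15 pm–6:00 pm overlaps/touches 5:00 pm–7:00 pm → extend to 5:00 pm–7:00 pm.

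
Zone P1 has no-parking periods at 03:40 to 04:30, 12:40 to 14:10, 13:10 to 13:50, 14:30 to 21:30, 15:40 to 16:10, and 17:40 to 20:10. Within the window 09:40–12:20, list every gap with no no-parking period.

09:40–12:20

Covered (merged): 03:40–04:30, 12:40–14:10, 14:30–21:30.
Gaps within 09:40–12:20: 09:40–12:20.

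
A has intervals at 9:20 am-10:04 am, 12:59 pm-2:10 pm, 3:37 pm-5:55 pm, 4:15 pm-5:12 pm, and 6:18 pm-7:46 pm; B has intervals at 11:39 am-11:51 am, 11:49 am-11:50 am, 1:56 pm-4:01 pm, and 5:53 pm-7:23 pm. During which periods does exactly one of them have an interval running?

9:20 am–10:04 am, 11:39 am–11:51 am, 12:59 pm–1:56 pm, 2:10 pm–3:37 pm, 4:01 pm–5:53 pm, 5:55 pm–6:18 pm, 7:23 pm–7:46 pm

Merge the first list: 9:20 am–10:04 am, 12:59 pm–2:10 pm, 3:37 pm–5:55 pm, 6:18 pm–7:46 pm.
Merge the second list: 11:39 am–11:51 am, 1:56 pm–4:01 pm, 5:53 pm–7:23 pm.
Only in the first: 9:20 am–10:04 am, 12:59 pm–1:56 pm, 4:01 pm–5:53 pm, 7:23 pm–7:46 pm.
Only in the second: 11:39 am–11:51 am, 2:10 pm–3:37 pm, 5:55 pm–6:18 pm.
Together these are the periods covered by exactly one.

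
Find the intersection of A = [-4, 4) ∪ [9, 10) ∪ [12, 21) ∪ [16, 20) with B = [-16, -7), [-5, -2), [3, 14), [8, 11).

[-4, -2) ∪ [3, 4) ∪ [9, 10) ∪ [12, 14)

A, merged: [-4, 4), [9, 10), [12, 21).
B, merged: [-16, -7), [-5, -2), [3, 14).
[-4, 4) overlaps B on [-4, -2), [3, 4).
[9, 10) overlaps B on [9, 10).
[12, 21) overlaps B on [12, 14).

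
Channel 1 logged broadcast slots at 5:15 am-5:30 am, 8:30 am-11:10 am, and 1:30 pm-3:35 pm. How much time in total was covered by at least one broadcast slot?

Merged: 5:15 am–5:30 am, 8:30 am–11:10 am, 1:30 pm–3:35 pm.
Lengths: 15 min + 2 h 40 min + 2 h 5 min = 5 h.

5 h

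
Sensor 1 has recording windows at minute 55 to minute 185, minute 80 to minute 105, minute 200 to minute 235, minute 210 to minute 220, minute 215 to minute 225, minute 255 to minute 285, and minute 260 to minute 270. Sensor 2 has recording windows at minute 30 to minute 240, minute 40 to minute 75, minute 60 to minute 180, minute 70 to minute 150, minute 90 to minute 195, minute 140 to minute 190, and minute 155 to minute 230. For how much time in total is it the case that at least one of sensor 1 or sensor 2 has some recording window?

A, merged: minute 55 to minute 185, minute 200 to minute 235, minute 255 to minute 285.
B, merged: minute 30 to minute 240.
A ∪ B = minute 30 to minute 240, minute 255 to minute 285.
Total: 210 minutes + 30 minutes = 240 minutes.

240 minutes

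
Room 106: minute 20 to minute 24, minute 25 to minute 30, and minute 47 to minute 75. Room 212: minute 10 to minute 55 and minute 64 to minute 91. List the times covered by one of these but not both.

minute 10 to minute 20, minute 24 to minute 25, minute 30 to minute 47, minute 55 to minute 64, minute 75 to minute 91

A \ B = minute 55 to minute 64.
B \ A = minute 10 to minute 20, minute 24 to minute 25, minute 30 to minute 47, minute 75 to minute 91.
Union of the two gives the symmetric difference.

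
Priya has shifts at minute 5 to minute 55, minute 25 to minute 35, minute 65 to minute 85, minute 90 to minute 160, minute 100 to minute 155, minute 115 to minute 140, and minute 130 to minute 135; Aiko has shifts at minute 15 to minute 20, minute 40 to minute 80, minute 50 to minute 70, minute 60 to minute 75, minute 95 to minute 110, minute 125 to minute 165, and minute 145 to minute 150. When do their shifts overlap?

minute 15 to minute 20, minute 40 to minute 55, minute 65 to minute 80, minute 95 to minute 110, minute 125 to minute 160

First set merges to minute 5 to minute 55, minute 65 to minute 85, minute 90 to minute 160.
Second set merges to minute 15 to minute 20, minute 40 to minute 80, minute 95 to minute 110, minute 125 to minute 165.
minute 5 to minute 55 ∩ B → minute 15 to minute 20, minute 40 to minute 55.
minute 65 to minute 85 ∩ B → minute 65 to minute 80.
minute 90 to minute 160 ∩ B → minute 95 to minute 110, minute 125 to minute 160.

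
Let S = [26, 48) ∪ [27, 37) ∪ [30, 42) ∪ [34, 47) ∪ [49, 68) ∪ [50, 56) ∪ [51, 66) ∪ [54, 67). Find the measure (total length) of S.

Merged: [26, 48), [49, 68).
Lengths: 22 + 19 = 41.

41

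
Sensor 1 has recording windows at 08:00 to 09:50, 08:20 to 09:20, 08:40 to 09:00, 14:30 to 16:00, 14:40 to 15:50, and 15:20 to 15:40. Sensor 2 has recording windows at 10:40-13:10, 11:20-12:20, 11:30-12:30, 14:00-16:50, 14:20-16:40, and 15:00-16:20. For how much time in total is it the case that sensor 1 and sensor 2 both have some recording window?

1 h 30 min

Merge the first list: 08:00–09:50, 14:30–16:00.
Merge the second list: 10:40–13:10, 14:00–16:50.
A ∩ B = 14:30–16:00.
Total: 1 h 30 min.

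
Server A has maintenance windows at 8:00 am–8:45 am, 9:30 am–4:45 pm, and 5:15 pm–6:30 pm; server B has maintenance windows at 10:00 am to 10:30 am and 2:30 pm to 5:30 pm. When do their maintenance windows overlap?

8:00 am–8:45 am: no overlap with the second set.
9:30 am–4:45 pm meets the second set on 10:00 am–10:30 am, 2:30 pm–4:45 pm.
5:15 pm–6:30 pm meets the second set on 5:15 pm–5:30 pm.

10:00 am–10:30 am, 2:30 pm–4:45 pm, 5:15 pm–5:30 pm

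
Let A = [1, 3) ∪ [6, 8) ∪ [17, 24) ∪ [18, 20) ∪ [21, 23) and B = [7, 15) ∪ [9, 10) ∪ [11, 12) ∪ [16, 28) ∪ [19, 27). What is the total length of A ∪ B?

23

First set merges to [1, 3), [6, 8), [17, 24).
Second set merges to [7, 15), [16, 28).
A ∪ B = [1, 3), [6, 15), [16, 28).
Total: 2 + 9 + 12 = 23.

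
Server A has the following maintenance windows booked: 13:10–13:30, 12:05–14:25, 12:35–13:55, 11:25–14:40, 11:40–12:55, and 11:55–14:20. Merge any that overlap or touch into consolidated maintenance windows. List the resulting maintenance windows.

Sort by start: 11:25-14:40, 11:40-12:55, 11:55-14:20, 12:05-14:25, 12:35-13:55, 13:10-13:30.
11:40-12:55 overlaps/touches 11:25-14:40 → extend to 11:25-14:40.
11:55-14:20 overlaps/touches 11:25-14:40 → extend to 11:25-14:40.
12:05-14:25 overlaps/touches 11:25-14:40 → extend to 11:25-14:40.
12:35-13:55 overlaps/touches 11:25-14:40 → extend to 11:25-14:40.
13:10-13:30 overlaps/touches 11:25-14:40 → extend to 11:25-14:40.

11:25-14:40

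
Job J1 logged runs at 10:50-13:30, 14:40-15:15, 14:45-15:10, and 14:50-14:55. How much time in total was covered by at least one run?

3 h 15 min

Merged: 10:50–13:30, 14:40–15:15.
Lengths: 2 h 40 min + 35 min = 3 h 15 min.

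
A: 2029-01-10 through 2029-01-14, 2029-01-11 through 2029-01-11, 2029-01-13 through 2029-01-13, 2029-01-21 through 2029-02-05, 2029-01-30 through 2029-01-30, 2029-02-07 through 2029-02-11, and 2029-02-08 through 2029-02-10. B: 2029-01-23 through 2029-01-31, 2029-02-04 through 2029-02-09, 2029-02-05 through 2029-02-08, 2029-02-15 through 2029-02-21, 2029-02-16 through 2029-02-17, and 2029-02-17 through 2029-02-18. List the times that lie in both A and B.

A, merged: 2029-01-10 through 2029-01-14, 2029-01-21 through 2029-02-05, 2029-02-07 through 2029-02-11.
B, merged: 2029-01-23 through 2029-01-31, 2029-02-04 through 2029-02-09, 2029-02-15 through 2029-02-21.
2029-01-10 through 2029-01-14 meets no B interval.
2029-01-21 through 2029-02-05 ∩ B → 2029-01-23 through 2029-01-31, 2029-02-04 through 2029-02-05.
2029-02-07 through 2029-02-11 ∩ B → 2029-02-07 through 2029-02-09.

2029-01-23 through 2029-01-31, 2029-02-04 through 2029-02-05, 2029-02-07 through 2029-02-09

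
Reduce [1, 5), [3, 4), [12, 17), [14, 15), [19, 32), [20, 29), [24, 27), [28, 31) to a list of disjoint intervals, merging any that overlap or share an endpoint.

[3, 4) overlaps/touches [1, 5) → extend to [1, 5).
[12, 17) is disjoint → start new block.
[14, 15) overlaps/touches [12, 17) → extend to [12, 17).
[19, 32) is disjoint → start new block.
[20, 29) overlaps/touches [19, 32) → extend to [19, 32).
[24, 27) overlaps/touches [19, 32) → extend to [19, 32).
[28, 31) overlaps/touches [19, 32) → extend to [19, 32).

[1, 5) ∪ [12, 17) ∪ [19, 32)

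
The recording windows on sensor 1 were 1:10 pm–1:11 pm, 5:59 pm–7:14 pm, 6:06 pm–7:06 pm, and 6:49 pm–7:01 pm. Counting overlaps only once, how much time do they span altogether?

1 h 16 min

Merged: 1:10 pm–1:11 pm, 5:59 pm–7:14 pm.
Lengths: 1 min + 1 h 15 min = 1 h 16 min.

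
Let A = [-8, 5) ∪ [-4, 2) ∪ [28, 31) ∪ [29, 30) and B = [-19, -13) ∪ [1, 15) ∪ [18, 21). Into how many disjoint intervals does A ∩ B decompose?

First set merges to [-8, 5), [28, 31).
A ∩ B = [1, 5).
That is 1 disjoint piece.

1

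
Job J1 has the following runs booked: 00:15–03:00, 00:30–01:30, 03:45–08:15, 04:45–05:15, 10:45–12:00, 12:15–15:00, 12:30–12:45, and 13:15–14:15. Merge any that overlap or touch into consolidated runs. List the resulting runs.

00:30-01:30 overlaps/touches 00:15-03:00 → extend to 00:15-03:00.
03:45-08:15 is disjoint → start new block.
04:45-05:15 overlaps/touches 03:45-08:15 → extend to 03:45-08:15.
10:45-12:00 is disjoint → start new block.
12:15-15:00 is disjoint → start new block.
12:30-12:45 overlaps/touches 12:15-15:00 → extend to 12:15-15:00.
13:15-14:15 overlaps/touches 12:15-15:00 → extend to 12:15-15:00.

00:15-03:00, 03:45-08:15, 10:45-12:00, 12:15-15:00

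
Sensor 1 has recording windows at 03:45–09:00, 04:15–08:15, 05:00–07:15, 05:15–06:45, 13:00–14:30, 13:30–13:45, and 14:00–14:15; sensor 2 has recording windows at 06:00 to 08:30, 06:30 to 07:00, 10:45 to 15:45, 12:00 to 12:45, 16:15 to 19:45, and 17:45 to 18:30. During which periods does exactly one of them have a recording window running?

03:45–06:00, 08:30–09:00, 10:45–13:00, 14:30–15:45, 16:15–19:45

First set merges to 03:45–09:00, 13:00–14:30.
Second set merges to 06:00–08:30, 10:45–15:45, 16:15–19:45.
A but not B: 03:45–06:00, 08:30–09:00.
B but not A: 10:45–13:00, 14:30–15:45, 16:15–19:45.
Combining gives A △ B.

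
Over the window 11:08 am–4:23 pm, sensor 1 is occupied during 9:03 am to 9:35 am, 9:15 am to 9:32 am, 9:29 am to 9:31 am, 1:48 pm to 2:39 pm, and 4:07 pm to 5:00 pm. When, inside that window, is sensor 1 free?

11:08 am–1:48 pm, 2:39 pm–4:07 pm

The merged coverage is 9:03 am–9:35 am, 1:48 pm–2:39 pm, 4:07 pm–5:00 pm.
Uncovered inside 11:08 am–4:23 pm: 11:08 am–1:48 pm, 2:39 pm–4:07 pm.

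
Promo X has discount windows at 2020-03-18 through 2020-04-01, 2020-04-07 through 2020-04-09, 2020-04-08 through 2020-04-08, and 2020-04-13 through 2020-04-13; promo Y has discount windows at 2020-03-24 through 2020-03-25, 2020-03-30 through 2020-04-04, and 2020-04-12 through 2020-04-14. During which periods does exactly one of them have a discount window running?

2020-03-18 through 2020-03-23, 2020-03-26 through 2020-03-29, 2020-04-02 through 2020-04-04, 2020-04-07 through 2020-04-09, 2020-04-12 through 2020-04-12, 2020-04-14 through 2020-04-14

First set merges to 2020-03-18 through 2020-04-01, 2020-04-07 through 2020-04-09, 2020-04-13 through 2020-04-13.
Only in the first: 2020-03-18 through 2020-03-23, 2020-03-26 through 2020-03-29, 2020-04-07 through 2020-04-09.
Only in the second: 2020-04-02 through 2020-04-04, 2020-04-12 through 2020-04-12, 2020-04-14 through 2020-04-14.
Together these are the periods covered by exactly one.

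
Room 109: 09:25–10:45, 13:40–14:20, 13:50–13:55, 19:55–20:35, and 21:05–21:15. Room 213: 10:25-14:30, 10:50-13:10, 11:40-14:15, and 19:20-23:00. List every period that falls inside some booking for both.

10:25–10:45, 13:40–14:20, 19:55–20:35, 21:05–21:15

A, merged: 09:25–10:45, 13:40–14:20, 19:55–20:35, 21:05–21:15.
B, merged: 10:25–14:30, 19:20–23:00.
09:25–10:45 ∩ B → 10:25–10:45.
13:40–14:20 ∩ B → 13:40–14:20.
19:55–20:35 ∩ B → 19:55–20:35.
21:05–21:15 ∩ B → 21:05–21:15.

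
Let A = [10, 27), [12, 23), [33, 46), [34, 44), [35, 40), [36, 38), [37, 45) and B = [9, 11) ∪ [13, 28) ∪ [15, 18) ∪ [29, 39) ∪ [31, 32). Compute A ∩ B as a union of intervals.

A, merged: [10, 27), [33, 46).
B, merged: [9, 11), [13, 28), [29, 39).
[10, 27) meets the second set on [10, 11), [13, 27).
[33, 46) meets the second set on [33, 39).

[10, 11) ∪ [13, 27) ∪ [33, 39)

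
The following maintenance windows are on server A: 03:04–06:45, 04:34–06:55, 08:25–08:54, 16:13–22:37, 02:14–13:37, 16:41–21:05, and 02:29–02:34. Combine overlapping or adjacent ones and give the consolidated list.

02:14–13:37, 16:13–22:37

Sort by start: 02:14–13:37, 02:29–02:34, 03:04–06:45, 04:34–06:55, 08:25–08:54, 16:13–22:37, 16:41–21:05.
02:29–02:34 overlaps/touches 02:14–13:37 → extend to 02:14–13:37.
03:04–06:45 overlaps/touches 02:14–13:37 → extend to 02:14–13:37.
04:34–06:55 overlaps/touches 02:14–13:37 → extend to 02:14–13:37.
08:25–08:54 overlaps/touches 02:14–13:37 → extend to 02:14–13:37.
16:13–22:37 is disjoint → start new block.
16:41–21:05 overlaps/touches 16:13–22:37 → extend to 16:13–22:37.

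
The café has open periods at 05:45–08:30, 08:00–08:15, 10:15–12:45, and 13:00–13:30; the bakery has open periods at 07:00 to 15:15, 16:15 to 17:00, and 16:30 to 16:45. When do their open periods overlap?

07:00-08:30, 10:15-12:45, 13:00-13:30

First set merges to 05:45-08:30, 10:15-12:45, 13:00-13:30.
Second set merges to 07:00-15:15, 16:15-17:00.
05:45-08:30 meets the second set on 07:00-08:30.
10:15-12:45 meets the second set on 10:15-12:45.
13:00-13:30 meets the second set on 13:00-13:30.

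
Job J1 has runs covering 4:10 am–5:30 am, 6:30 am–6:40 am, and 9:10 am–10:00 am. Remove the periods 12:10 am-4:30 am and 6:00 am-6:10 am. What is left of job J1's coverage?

4:10 am-5:30 am minus B → 4:30 am-5:30 am.
6:30 am-6:40 am: no B overlap → unchanged.
9:10 am-10:00 am: no B overlap → unchanged.

4:30 am-5:30 am, 6:30 am-6:40 am, 9:10 am-10:00 am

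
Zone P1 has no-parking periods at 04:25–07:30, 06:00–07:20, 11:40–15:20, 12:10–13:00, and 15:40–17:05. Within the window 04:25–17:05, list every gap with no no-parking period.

07:30–11:40, 15:20–15:40

After merging, the occupied span is 04:25–07:30, 11:40–15:20, 15:40–17:05.
Uncovered inside 04:25–17:05: 07:30–11:40, 15:20–15:40.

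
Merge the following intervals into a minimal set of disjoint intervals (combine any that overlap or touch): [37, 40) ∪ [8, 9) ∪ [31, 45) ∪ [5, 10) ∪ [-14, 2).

Sort by start: [-14, 2), [5, 10), [8, 9), [31, 45), [37, 40).
[5, 10) is disjoint → start new block.
[8, 9) overlaps/touches [5, 10) → extend to [5, 10).
[31, 45) is disjoint → start new block.
[37, 40) overlaps/touches [31, 45) → extend to [31, 45).

[-14, 2) ∪ [5, 10) ∪ [31, 45)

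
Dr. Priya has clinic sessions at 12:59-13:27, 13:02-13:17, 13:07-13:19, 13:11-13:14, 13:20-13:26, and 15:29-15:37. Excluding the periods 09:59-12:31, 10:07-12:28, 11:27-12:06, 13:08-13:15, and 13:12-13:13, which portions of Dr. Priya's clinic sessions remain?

A, merged: 12:59–13:27, 15:29–15:37.
B, merged: 09:59–12:31, 13:08–13:15.
12:59–13:27 minus B → 12:59–13:08, 13:15–13:27.
15:29–15:37: no B overlap → unchanged.

12:59–13:08, 13:15–13:27, 15:29–15:37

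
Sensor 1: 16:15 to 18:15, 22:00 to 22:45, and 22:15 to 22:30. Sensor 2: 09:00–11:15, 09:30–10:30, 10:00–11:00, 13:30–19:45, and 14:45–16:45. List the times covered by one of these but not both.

A, merged: 16:15–18:15, 22:00–22:45.
B, merged: 09:00–11:15, 13:30–19:45.
Only in the first: 22:00–22:45.
Only in the second: 09:00–11:15, 13:30–16:15, 18:15–19:45.
Together these are the periods covered by exactly one.

09:00–11:15, 13:30–16:15, 18:15–19:45, 22:00–22:45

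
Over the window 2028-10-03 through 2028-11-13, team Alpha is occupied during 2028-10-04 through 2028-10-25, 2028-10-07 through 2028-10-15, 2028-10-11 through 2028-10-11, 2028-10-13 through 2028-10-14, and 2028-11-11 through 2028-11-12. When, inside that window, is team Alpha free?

Covered (merged): 2028-10-04 through 2028-10-25, 2028-11-11 through 2028-11-12.
Gaps within 2028-10-03 through 2028-11-13: 2028-10-03 through 2028-10-03, 2028-10-26 through 2028-11-10, 2028-11-13 through 2028-11-13.

2028-10-03 through 2028-10-03, 2028-10-26 through 2028-11-10, 2028-11-13 through 2028-11-13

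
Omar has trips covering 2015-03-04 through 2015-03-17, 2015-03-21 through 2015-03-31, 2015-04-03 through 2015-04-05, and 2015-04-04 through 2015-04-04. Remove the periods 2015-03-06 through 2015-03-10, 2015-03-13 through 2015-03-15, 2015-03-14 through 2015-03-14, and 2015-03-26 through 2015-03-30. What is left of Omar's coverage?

First set merges to 2015-03-04 through 2015-03-17, 2015-03-21 through 2015-03-31, 2015-04-03 through 2015-04-05.
Second set merges to 2015-03-06 through 2015-03-10, 2015-03-13 through 2015-03-15, 2015-03-26 through 2015-03-30.
2015-03-04 through 2015-03-17 minus B → 2015-03-04 through 2015-03-05, 2015-03-11 through 2015-03-12, 2015-03-16 through 2015-03-17.
2015-03-21 through 2015-03-31 minus B → 2015-03-21 through 2015-03-25, 2015-03-31 through 2015-03-31.
2015-04-03 through 2015-04-05: no B overlap → unchanged.

2015-03-04 through 2015-03-05, 2015-03-11 through 2015-03-12, 2015-03-16 through 2015-03-17, 2015-03-21 through 2015-03-25, 2015-03-31 through 2015-03-31, 2015-04-03 through 2015-04-05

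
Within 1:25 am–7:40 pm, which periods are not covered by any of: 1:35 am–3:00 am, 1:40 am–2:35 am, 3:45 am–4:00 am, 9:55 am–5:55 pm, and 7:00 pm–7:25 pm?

1:25 am–1:35 am, 3:00 am–3:45 am, 4:00 am–9:55 am, 5:55 pm–7:00 pm, 7:25 pm–7:40 pm

After merging, the occupied span is 1:35 am–3:00 am, 3:45 am–4:00 am, 9:55 am–5:55 pm, 7:00 pm–7:25 pm.
Complement within 1:25 am–7:40 pm: 1:25 am–1:35 am, 3:00 am–3:45 am, 4:00 am–9:55 am, 5:55 pm–7:00 pm, 7:25 pm–7:40 pm.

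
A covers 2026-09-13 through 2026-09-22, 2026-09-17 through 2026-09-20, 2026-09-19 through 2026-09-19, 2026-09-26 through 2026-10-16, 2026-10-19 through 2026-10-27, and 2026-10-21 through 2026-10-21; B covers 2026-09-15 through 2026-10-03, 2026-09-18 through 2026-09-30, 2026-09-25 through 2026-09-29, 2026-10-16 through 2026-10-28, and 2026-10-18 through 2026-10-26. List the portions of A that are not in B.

2026-09-13 through 2026-09-14, 2026-10-04 through 2026-10-15

A, merged: 2026-09-13 through 2026-09-22, 2026-09-26 through 2026-10-16, 2026-10-19 through 2026-10-27.
B, merged: 2026-09-15 through 2026-10-03, 2026-10-16 through 2026-10-28.
2026-09-13 through 2026-09-22 with B removed leaves 2026-09-13 through 2026-09-14.
2026-09-26 through 2026-10-16 with B removed leaves 2026-10-04 through 2026-10-15.
2026-10-19 through 2026-10-27 lies entirely inside B → drops out.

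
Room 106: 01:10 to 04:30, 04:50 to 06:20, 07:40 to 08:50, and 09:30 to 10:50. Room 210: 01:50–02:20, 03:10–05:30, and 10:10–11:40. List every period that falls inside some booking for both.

01:10–04:30 overlaps B on 01:50–02:20, 03:10–04:30.
04:50–06:20 overlaps B on 04:50–05:30.
07:40–08:50 falls entirely outside B.
09:30–10:50 overlaps B on 10:10–10:50.

01:50–02:20, 03:10–04:30, 04:50–05:30, 10:10–10:50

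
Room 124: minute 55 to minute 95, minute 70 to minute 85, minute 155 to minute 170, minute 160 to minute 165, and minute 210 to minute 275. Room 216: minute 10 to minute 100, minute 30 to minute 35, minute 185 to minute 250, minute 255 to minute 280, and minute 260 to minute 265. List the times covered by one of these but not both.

minute 10 to minute 55, minute 95 to minute 100, minute 155 to minute 170, minute 185 to minute 210, minute 250 to minute 255, minute 275 to minute 280

First set merges to minute 55 to minute 95, minute 155 to minute 170, minute 210 to minute 275.
Second set merges to minute 10 to minute 100, minute 185 to minute 250, minute 255 to minute 280.
A but not B: minute 155 to minute 170, minute 250 to minute 255.
B but not A: minute 10 to minute 55, minute 95 to minute 100, minute 185 to minute 210, minute 275 to minute 280.
Combining gives A △ B.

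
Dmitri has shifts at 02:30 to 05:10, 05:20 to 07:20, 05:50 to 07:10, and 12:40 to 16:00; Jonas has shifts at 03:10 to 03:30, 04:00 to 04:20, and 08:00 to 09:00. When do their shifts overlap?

Merge the first list: 02:30–05:10, 05:20–07:20, 12:40–16:00.
02:30–05:10 overlaps B on 03:10–03:30, 04:00–04:20.
05:20–07:20 falls entirely outside B.
12:40–16:00 falls entirely outside B.

03:10–03:30, 04:00–04:20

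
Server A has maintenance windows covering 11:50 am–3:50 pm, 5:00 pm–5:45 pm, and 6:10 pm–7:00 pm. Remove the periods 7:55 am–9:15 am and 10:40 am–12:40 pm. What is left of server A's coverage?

11:50 am–3:50 pm minus B → 12:40 pm–3:50 pm.
5:00 pm–5:45 pm: no B overlap → unchanged.
6:10 pm–7:00 pm: no B overlap → unchanged.

12:40 pm–3:50 pm, 5:00 pm–5:45 pm, 6:10 pm–7:00 pm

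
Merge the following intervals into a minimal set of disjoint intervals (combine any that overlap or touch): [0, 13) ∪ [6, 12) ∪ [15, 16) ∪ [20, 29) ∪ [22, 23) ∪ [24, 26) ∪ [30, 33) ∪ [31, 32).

[0, 13) ∪ [15, 16) ∪ [20, 29) ∪ [30, 33)

[6, 12) overlaps/touches [0, 13) → extend to [0, 13).
[15, 16) is disjoint → start new block.
[20, 29) is disjoint → start new block.
[22, 23) overlaps/touches [20, 29) → extend to [20, 29).
[24, 26) overlaps/touches [20, 29) → extend to [20, 29).
[30, 33) is disjoint → start new block.
[31, 32) overlaps/touches [30, 33) → extend to [30, 33).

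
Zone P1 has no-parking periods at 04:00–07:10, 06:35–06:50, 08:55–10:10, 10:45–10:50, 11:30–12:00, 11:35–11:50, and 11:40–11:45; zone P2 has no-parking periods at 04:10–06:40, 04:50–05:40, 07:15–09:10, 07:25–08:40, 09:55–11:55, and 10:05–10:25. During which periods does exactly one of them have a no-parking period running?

04:00–04:10, 06:40–07:10, 07:15–08:55, 09:10–09:55, 10:10–10:45, 10:50–11:30, 11:55–12:00

Merge the first list: 04:00–07:10, 08:55–10:10, 10:45–10:50, 11:30–12:00.
Merge the second list: 04:10–06:40, 07:15–09:10, 09:55–11:55.
A but not B: 04:00–04:10, 06:40–07:10, 09:10–09:55, 11:55–12:00.
B but not A: 07:15–08:55, 10:10–10:45, 10:50–11:30.
Combining gives A △ B.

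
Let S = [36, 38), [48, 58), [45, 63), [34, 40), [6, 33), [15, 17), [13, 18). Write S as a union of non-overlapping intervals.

Sort by start: [6, 33), [13, 18), [15, 17), [34, 40), [36, 38), [45, 63), [48, 58).
[13, 18) overlaps/touches [6, 33) → extend to [6, 33).
[15, 17) overlaps/touches [6, 33) → extend to [6, 33).
[34, 40) is disjoint → start new block.
[36, 38) overlaps/touches [34, 40) → extend to [34, 40).
[45, 63) is disjoint → start new block.
[48, 58) overlaps/touches [45, 63) → extend to [45, 63).

[6, 33) ∪ [34, 40) ∪ [45, 63)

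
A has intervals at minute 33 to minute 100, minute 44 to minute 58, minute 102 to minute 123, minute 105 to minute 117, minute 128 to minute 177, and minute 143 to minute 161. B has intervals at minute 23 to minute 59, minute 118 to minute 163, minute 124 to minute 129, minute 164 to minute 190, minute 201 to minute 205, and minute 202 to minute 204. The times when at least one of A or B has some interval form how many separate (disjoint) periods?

Merge the first list: minute 33 to minute 100, minute 102 to minute 123, minute 128 to minute 177.
Merge the second list: minute 23 to minute 59, minute 118 to minute 163, minute 164 to minute 190, minute 201 to minute 205.
A ∪ B = minute 23 to minute 100, minute 102 to minute 190, minute 201 to minute 205.
That is 3 disjoint pieces.

3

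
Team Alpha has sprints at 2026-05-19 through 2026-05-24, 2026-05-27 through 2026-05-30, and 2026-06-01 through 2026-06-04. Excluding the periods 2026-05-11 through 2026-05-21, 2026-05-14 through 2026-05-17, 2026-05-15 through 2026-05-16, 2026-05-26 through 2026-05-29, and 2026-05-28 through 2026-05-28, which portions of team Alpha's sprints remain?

2026-05-22 through 2026-05-24, 2026-05-30 through 2026-05-30, 2026-06-01 through 2026-06-04

Merge the second list: 2026-05-11 through 2026-05-21, 2026-05-26 through 2026-05-29.
2026-05-19 through 2026-05-24 \ B = 2026-05-22 through 2026-05-24.
2026-05-27 through 2026-05-30 \ B = 2026-05-30 through 2026-05-30.
2026-06-01 through 2026-06-04: nothing removed.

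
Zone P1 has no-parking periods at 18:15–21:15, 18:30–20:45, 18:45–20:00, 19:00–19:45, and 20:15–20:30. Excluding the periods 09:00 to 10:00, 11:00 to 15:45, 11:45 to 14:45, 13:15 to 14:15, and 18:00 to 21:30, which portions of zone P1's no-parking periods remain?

A, merged: 18:15–21:15.
B, merged: 09:00–10:00, 11:00–15:45, 18:00–21:30.
18:15–21:15: fully covered by B → removed.

none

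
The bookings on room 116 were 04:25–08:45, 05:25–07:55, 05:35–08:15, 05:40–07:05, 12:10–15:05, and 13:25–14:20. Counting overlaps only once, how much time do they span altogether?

Merged: 04:25-08:45, 12:10-15:05.
Lengths: 4 h 20 min + 2 h 55 min = 7 h 15 min.

7 h 15 min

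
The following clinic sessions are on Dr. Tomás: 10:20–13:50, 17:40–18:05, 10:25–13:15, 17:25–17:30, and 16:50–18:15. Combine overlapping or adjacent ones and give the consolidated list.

Sort by start: 10:20–13:50, 10:25–13:15, 16:50–18:15, 17:25–17:30, 17:40–18:05.
10:25–13:15 overlaps/touches 10:20–13:50 → extend to 10:20–13:50.
16:50–18:15 is disjoint → start new block.
17:25–17:30 overlaps/touches 16:50–18:15 → extend to 16:50–18:15.
17:40–18:05 overlaps/touches 16:50–18:15 → extend to 16:50–18:15.

10:20–13:50, 16:50–18:15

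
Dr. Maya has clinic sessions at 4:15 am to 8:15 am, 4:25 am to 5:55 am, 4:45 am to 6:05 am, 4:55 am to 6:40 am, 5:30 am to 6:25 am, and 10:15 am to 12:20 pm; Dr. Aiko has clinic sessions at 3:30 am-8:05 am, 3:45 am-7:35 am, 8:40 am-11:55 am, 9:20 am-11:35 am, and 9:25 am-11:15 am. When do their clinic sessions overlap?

4:15 am-8:05 am, 10:15 am-11:55 am

First set merges to 4:15 am-8:15 am, 10:15 am-12:20 pm.
Second set merges to 3:30 am-8:05 am, 8:40 am-11:55 am.
4:15 am-8:15 am meets the second set on 4:15 am-8:05 am.
10:15 am-12:20 pm meets the second set on 10:15 am-11:55 am.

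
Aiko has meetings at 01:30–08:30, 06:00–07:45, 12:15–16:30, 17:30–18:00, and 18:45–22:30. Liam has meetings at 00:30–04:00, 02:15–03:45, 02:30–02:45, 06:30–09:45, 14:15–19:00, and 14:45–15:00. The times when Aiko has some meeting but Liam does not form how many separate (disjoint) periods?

First set merges to 01:30–08:30, 12:15–16:30, 17:30–18:00, 18:45–22:30.
Second set merges to 00:30–04:00, 06:30–09:45, 14:15–19:00.
A \ B = 04:00–06:30, 12:15–14:15, 19:00–22:30.
That is 3 disjoint pieces.

3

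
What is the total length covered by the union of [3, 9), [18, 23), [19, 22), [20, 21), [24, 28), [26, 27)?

Merged: [3, 9), [18, 23), [24, 28).
Lengths: 6 + 5 + 4 = 15.

15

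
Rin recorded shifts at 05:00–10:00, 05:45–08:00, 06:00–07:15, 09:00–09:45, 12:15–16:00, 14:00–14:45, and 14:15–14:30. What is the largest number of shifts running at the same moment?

Walk the sorted start/end points keeping a running depth.
The depth first hits 3 at 06:00.

3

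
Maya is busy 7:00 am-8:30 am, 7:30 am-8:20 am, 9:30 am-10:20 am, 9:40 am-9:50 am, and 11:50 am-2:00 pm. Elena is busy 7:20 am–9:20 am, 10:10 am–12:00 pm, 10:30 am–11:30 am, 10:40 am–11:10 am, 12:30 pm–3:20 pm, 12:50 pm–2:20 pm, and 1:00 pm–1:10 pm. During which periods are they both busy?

7:20 am–8:30 am, 10:10 am–10:20 am, 11:50 am–12:00 pm, 12:30 pm–2:00 pm

A, merged: 7:00 am–8:30 am, 9:30 am–10:20 am, 11:50 am–2:00 pm.
B, merged: 7:20 am–9:20 am, 10:10 am–12:00 pm, 12:30 pm–3:20 pm.
7:00 am–8:30 am ∩ B → 7:20 am–8:30 am.
9:30 am–10:20 am ∩ B → 10:10 am–10:20 am.
11:50 am–2:00 pm ∩ B → 11:50 am–12:00 pm, 12:30 pm–2:00 pm.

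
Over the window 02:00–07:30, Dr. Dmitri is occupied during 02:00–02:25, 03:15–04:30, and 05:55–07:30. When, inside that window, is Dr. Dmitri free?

02:25–03:15, 04:30–05:55

After merging, the occupied span is 02:00–02:25, 03:15–04:30, 05:55–07:30.
Complement within 02:00–07:30: 02:25–03:15, 04:30–05:55.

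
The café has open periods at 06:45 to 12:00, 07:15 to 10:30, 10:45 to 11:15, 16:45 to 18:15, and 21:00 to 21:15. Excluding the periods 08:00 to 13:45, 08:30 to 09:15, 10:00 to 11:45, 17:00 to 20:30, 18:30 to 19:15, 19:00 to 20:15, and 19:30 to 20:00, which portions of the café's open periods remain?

First set merges to 06:45-12:00, 16:45-18:15, 21:00-21:15.
Second set merges to 08:00-13:45, 17:00-20:30.
06:45-12:00 with B removed leaves 06:45-08:00.
16:45-18:15 with B removed leaves 16:45-17:00.
21:00-21:15 is untouched.

06:45-08:00, 16:45-17:00, 21:00-21:15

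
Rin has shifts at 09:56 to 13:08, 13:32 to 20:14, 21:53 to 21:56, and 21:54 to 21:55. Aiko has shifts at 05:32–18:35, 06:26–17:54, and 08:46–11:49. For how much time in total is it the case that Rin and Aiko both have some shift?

First set merges to 09:56–13:08, 13:32–20:14, 21:53–21:56.
Second set merges to 05:32–18:35.
A ∩ B = 09:56–13:08, 13:32–18:35.
Total: 3 h 12 min + 5 h 3 min = 8 h 15 min.

8 h 15 min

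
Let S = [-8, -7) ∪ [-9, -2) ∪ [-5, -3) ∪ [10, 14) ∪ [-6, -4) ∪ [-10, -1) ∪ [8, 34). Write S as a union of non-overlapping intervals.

[-10, -1) ∪ [8, 34)

Sort by start: [-10, -1), [-9, -2), [-8, -7), [-6, -4), [-5, -3), [8, 34), [10, 14).
[-9, -2) overlaps/touches [-10, -1) → extend to [-10, -1).
[-8, -7) overlaps/touches [-10, -1) → extend to [-10, -1).
[-6, -4) overlaps/touches [-10, -1) → extend to [-10, -1).
[-5, -3) overlaps/touches [-10, -1) → extend to [-10, -1).
[8, 34) is disjoint → start new block.
[10, 14) overlaps/touches [8, 34) → extend to [8, 34).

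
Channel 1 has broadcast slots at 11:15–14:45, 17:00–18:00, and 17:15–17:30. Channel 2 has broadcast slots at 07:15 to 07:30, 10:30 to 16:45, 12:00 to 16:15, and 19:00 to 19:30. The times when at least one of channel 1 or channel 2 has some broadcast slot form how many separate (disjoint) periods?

Merge the first list: 11:15–14:45, 17:00–18:00.
Merge the second list: 07:15–07:30, 10:30–16:45, 19:00–19:30.
A ∪ B = 07:15–07:30, 10:30–16:45, 17:00–18:00, 19:00–19:30.
That is 4 disjoint pieces.

4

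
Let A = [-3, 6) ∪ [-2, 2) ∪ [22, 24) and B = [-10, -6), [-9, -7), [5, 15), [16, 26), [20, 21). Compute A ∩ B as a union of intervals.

First set merges to [-3, 6), [22, 24).
Second set merges to [-10, -6), [5, 15), [16, 26).
[-3, 6) meets the second set on [5, 6).
[22, 24) meets the second set on [22, 24).

[5, 6) ∪ [22, 24)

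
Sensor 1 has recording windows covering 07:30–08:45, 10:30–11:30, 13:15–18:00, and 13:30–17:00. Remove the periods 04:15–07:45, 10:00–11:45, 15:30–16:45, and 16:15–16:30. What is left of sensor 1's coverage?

07:45–08:45, 13:15–15:30, 16:45–18:00

A, merged: 07:30–08:45, 10:30–11:30, 13:15–18:00.
B, merged: 04:15–07:45, 10:00–11:45, 15:30–16:45.
07:30–08:45 \ B = 07:45–08:45.
10:30–11:30: entirely removed.
13:15–18:00 \ B = 13:15–15:30, 16:45–18:00.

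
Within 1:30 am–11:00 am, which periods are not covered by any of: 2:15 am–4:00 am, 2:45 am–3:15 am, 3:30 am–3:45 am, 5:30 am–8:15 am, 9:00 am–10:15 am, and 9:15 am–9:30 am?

1:30 am–2:15 am, 4:00 am–5:30 am, 8:15 am–9:00 am, 10:15 am–11:00 am

The merged coverage is 2:15 am–4:00 am, 5:30 am–8:15 am, 9:00 am–10:15 am.
Gaps within 1:30 am–11:00 am: 1:30 am–2:15 am, 4:00 am–5:30 am, 8:15 am–9:00 am, 10:15 am–11:00 am.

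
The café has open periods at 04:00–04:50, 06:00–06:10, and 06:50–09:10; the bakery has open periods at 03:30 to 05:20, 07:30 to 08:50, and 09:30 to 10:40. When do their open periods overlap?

04:00-04:50, 07:30-08:50

04:00-04:50 overlaps B on 04:00-04:50.
06:00-06:10 falls entirely outside B.
06:50-09:10 overlaps B on 07:30-08:50.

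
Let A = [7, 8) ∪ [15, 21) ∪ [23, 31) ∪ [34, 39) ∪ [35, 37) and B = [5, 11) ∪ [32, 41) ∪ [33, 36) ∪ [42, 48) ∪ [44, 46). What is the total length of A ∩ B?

6

A, merged: [7, 8), [15, 21), [23, 31), [34, 39).
B, merged: [5, 11), [32, 41), [42, 48).
A ∩ B = [7, 8), [34, 39).
Total: 1 + 5 = 6.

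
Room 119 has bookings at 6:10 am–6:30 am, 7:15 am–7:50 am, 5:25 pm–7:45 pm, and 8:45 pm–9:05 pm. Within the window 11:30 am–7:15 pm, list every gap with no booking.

After merging, the occupied span is 6:10 am–6:30 am, 7:15 am–7:50 am, 5:25 pm–7:45 pm, 8:45 pm–9:05 pm.
Gaps within 11:30 am–7:15 pm: 11:30 am–5:25 pm.

11:30 am–5:25 pm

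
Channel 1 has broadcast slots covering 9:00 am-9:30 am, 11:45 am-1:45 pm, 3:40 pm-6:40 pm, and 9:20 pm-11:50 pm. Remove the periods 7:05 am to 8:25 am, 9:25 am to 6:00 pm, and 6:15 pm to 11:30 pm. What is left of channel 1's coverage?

9:00 am-9:30 am \ B = 9:00 am-9:25 am.
11:45 am-1:45 pm: entirely removed.
3:40 pm-6:40 pm \ B = 6:00 pm-6:15 pm.
9:20 pm-11:50 pm \ B = 11:30 pm-11:50 pm.

9:00 am-9:25 am, 6:00 pm-6:15 pm, 11:30 pm-11:50 pm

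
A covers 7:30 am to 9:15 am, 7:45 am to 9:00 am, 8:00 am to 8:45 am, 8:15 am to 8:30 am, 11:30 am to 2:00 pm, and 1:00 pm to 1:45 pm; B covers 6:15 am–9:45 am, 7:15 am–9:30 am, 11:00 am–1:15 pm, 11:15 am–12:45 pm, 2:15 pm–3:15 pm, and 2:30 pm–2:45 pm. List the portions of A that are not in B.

Merge the first list: 7:30 am–9:15 am, 11:30 am–2:00 pm.
Merge the second list: 6:15 am–9:45 am, 11:00 am–1:15 pm, 2:15 pm–3:15 pm.
7:30 am–9:15 am lies entirely inside B → drops out.
11:30 am–2:00 pm with B removed leaves 1:15 pm–2:00 pm.

1:15 pm–2:00 pm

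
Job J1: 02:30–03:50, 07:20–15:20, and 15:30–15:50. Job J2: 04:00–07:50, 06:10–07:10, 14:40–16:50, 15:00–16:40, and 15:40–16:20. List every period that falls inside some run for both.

07:20-07:50, 14:40-15:20, 15:30-15:50

Merge the second list: 04:00-07:50, 14:40-16:50.
02:30-03:50: no overlap with the second set.
07:20-15:20 meets the second set on 07:20-07:50, 14:40-15:20.
15:30-15:50 meets the second set on 15:30-15:50.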